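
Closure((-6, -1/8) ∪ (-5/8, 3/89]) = [-6, 3/89]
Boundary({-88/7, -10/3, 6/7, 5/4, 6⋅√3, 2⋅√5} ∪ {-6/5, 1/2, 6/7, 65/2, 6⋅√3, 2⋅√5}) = {-88/7, -10/3, -6/5, 1/2, 6/7, 5/4, 65/2, 6⋅√3, 2⋅√5}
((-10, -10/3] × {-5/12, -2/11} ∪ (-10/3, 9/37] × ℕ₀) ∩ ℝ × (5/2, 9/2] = (-10/3, 9/37] × {3, 4}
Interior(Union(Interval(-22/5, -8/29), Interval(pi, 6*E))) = Union(Interval.open(-22/5, -8/29), Interval.open(pi, 6*E))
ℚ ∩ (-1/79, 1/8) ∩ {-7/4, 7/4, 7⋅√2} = ∅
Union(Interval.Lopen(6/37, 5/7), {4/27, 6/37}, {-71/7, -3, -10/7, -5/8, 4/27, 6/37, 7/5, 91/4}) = Union({-71/7, -3, -10/7, -5/8, 4/27, 7/5, 91/4}, Interval(6/37, 5/7))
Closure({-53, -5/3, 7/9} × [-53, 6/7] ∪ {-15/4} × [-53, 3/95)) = ({-15/4} × [-53, 3/95]) ∪ ({-53, -5/3, 7/9} × [-53, 6/7])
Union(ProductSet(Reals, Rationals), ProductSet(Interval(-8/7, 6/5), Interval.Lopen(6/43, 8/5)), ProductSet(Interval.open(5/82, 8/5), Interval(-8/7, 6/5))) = Union(ProductSet(Interval(-8/7, 6/5), Interval.Lopen(6/43, 8/5)), ProductSet(Interval.open(5/82, 8/5), Interval(-8/7, 6/5)), ProductSet(Reals, Rationals))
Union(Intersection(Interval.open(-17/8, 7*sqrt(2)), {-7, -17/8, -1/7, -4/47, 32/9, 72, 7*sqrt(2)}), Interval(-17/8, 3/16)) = Union({32/9}, Interval(-17/8, 3/16))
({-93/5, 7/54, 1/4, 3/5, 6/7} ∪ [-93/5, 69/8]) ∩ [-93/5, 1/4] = [-93/5, 1/4]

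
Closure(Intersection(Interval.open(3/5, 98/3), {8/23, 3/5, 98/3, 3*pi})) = {3*pi}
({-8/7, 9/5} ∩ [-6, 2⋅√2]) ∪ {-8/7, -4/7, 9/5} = {-8/7, -4/7, 9/5}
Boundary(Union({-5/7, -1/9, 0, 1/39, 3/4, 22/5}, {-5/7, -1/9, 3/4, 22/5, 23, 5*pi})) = {-5/7, -1/9, 0, 1/39, 3/4, 22/5, 23, 5*pi}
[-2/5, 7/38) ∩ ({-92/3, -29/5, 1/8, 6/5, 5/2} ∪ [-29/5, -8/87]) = [-2/5, -8/87] ∪ {1/8}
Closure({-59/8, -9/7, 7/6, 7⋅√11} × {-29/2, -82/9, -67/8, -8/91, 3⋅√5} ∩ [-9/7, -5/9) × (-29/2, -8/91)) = {-9/7} × {-82/9, -67/8}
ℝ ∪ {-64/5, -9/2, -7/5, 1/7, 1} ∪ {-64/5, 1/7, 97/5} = ℝ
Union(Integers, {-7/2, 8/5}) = Union({-7/2, 8/5}, Integers)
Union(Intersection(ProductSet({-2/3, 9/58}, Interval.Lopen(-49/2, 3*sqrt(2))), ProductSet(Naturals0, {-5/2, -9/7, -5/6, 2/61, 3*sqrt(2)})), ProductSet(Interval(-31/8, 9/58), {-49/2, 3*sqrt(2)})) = ProductSet(Interval(-31/8, 9/58), {-49/2, 3*sqrt(2)})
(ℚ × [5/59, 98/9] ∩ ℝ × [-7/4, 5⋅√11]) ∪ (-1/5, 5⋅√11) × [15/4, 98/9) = (ℚ × [5/59, 98/9]) ∪ ((-1/5, 5⋅√11) × [15/4, 98/9))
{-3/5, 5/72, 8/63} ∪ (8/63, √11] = {-3/5, 5/72} ∪ [8/63, √11]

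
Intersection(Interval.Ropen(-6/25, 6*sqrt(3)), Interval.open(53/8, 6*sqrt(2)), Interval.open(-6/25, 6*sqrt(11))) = Interval.open(53/8, 6*sqrt(2))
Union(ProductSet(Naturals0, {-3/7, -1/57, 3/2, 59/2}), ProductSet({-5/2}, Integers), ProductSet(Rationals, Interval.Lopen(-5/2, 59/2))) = Union(ProductSet({-5/2}, Integers), ProductSet(Rationals, Interval.Lopen(-5/2, 59/2)))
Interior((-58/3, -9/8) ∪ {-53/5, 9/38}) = (-58/3, -9/8)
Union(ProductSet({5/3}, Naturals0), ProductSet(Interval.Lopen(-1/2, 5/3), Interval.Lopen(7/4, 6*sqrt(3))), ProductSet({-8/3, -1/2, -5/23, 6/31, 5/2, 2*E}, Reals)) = Union(ProductSet({5/3}, Naturals0), ProductSet({-8/3, -1/2, -5/23, 6/31, 5/2, 2*E}, Reals), ProductSet(Interval.Lopen(-1/2, 5/3), Interval.Lopen(7/4, 6*sqrt(3))))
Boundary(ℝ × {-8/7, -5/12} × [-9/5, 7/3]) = ℝ × {-8/7, -5/12} × [-9/5, 7/3]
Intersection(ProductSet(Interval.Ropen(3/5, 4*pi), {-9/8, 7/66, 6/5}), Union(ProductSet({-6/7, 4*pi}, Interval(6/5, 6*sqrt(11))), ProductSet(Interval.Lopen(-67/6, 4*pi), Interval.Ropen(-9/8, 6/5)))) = ProductSet(Interval.Ropen(3/5, 4*pi), {-9/8, 7/66})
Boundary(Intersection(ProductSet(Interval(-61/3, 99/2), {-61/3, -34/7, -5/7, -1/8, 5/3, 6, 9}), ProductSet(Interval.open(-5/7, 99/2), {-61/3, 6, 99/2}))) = ProductSet(Interval(-5/7, 99/2), {-61/3, 6})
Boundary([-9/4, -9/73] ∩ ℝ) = {-9/4, -9/73}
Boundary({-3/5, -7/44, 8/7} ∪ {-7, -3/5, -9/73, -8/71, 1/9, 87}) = {-7, -3/5, -7/44, -9/73, -8/71, 1/9, 8/7, 87}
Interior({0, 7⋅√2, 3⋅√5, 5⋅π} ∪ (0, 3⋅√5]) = (0, 3⋅√5)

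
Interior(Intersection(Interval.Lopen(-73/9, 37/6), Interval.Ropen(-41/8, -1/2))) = Interval.open(-41/8, -1/2)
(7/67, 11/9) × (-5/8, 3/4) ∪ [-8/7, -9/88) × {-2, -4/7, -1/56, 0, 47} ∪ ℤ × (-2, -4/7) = (ℤ × (-2, -4/7)) ∪ ((7/67, 11/9) × (-5/8, 3/4)) ∪ ([-8/7, -9/88) × {-2, -4/7, -1/56, 0, 47})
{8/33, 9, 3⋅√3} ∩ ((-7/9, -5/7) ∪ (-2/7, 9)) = {8/33, 3⋅√3}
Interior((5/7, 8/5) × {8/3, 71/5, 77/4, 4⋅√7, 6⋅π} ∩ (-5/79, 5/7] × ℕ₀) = ∅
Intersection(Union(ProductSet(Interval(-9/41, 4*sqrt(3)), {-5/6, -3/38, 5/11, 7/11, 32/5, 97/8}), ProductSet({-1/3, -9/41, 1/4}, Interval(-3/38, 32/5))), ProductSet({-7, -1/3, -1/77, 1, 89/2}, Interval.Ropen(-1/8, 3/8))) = Union(ProductSet({-1/3}, Interval.Ropen(-3/38, 3/8)), ProductSet({-1/77, 1}, {-3/38}))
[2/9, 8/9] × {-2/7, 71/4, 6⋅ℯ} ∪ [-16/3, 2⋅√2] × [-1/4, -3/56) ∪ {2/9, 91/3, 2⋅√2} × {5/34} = ({2/9, 91/3, 2⋅√2} × {5/34}) ∪ ([2/9, 8/9] × {-2/7, 71/4, 6⋅ℯ}) ∪ ([-16/3, 2⋅√2] × [-1/4, -3/56))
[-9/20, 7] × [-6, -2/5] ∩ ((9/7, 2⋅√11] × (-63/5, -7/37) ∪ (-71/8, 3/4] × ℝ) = ([-9/20, 3/4] ∪ (9/7, 2⋅√11]) × [-6, -2/5]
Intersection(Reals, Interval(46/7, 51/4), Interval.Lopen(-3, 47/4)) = Interval(46/7, 47/4)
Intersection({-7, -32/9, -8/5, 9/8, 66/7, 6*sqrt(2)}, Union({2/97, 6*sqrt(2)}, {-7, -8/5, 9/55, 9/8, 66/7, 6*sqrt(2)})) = {-7, -8/5, 9/8, 66/7, 6*sqrt(2)}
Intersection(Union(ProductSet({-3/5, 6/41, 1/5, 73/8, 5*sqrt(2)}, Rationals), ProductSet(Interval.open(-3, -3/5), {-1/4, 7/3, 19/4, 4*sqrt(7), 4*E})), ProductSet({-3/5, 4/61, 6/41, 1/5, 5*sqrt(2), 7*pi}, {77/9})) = ProductSet({-3/5, 6/41, 1/5, 5*sqrt(2)}, {77/9})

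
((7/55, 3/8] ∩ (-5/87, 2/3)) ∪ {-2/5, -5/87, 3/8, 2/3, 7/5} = {-2/5, -5/87, 2/3, 7/5} ∪ (7/55, 3/8]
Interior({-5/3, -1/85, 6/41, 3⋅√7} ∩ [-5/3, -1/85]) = ∅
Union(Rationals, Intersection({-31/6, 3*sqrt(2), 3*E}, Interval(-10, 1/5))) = Rationals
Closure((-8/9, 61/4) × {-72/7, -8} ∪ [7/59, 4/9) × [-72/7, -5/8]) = ([-8/9, 61/4] × {-72/7, -8}) ∪ ([7/59, 4/9] × [-72/7, -5/8])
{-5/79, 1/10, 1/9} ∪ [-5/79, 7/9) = [-5/79, 7/9)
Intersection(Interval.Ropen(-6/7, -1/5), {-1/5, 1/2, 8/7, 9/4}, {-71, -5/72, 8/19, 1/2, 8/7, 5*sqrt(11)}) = EmptySet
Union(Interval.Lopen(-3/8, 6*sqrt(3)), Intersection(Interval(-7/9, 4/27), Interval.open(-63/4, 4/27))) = Interval(-7/9, 6*sqrt(3))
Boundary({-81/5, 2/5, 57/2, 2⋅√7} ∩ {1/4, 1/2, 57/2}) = {57/2}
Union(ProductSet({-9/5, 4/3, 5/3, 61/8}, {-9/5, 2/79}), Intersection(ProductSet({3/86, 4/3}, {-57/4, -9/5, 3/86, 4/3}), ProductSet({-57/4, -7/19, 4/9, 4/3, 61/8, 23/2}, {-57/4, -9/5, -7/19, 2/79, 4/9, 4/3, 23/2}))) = Union(ProductSet({4/3}, {-57/4, -9/5, 4/3}), ProductSet({-9/5, 4/3, 5/3, 61/8}, {-9/5, 2/79}))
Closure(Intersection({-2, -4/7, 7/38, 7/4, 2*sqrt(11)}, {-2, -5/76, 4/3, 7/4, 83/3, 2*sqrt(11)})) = {-2, 7/4, 2*sqrt(11)}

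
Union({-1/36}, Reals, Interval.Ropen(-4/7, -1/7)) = Interval(-oo, oo)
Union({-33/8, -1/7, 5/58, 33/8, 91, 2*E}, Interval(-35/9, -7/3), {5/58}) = Union({-33/8, -1/7, 5/58, 33/8, 91, 2*E}, Interval(-35/9, -7/3))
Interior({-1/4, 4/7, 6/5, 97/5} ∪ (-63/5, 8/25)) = (-63/5, 8/25)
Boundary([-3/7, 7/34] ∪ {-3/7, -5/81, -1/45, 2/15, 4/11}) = {-3/7, 7/34, 4/11}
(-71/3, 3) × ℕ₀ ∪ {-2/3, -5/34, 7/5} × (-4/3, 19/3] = ((-71/3, 3) × ℕ₀) ∪ ({-2/3, -5/34, 7/5} × (-4/3, 19/3])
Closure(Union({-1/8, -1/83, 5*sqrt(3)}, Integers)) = Union({-1/8, -1/83, 5*sqrt(3)}, Integers)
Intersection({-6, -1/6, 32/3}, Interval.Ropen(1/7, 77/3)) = {32/3}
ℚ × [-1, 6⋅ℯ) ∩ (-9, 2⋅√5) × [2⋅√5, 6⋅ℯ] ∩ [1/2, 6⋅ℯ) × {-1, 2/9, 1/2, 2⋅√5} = (ℚ ∩ [1/2, 2⋅√5)) × {2⋅√5}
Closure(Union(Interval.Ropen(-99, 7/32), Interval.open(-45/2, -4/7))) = Interval(-99, 7/32)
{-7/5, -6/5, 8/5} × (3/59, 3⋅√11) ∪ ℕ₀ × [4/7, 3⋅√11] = (ℕ₀ × [4/7, 3⋅√11]) ∪ ({-7/5, -6/5, 8/5} × (3/59, 3⋅√11))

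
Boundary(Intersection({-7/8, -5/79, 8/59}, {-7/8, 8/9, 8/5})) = {-7/8}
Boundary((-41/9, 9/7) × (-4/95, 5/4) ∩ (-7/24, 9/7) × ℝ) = ({-7/24, 9/7} × [-4/95, 5/4]) ∪ ([-7/24, 9/7] × {-4/95, 5/4})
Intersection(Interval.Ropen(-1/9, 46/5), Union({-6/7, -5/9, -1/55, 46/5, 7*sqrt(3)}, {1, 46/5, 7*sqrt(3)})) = {-1/55, 1}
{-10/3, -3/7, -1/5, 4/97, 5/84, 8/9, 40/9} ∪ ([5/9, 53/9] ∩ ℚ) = {-10/3, -3/7, -1/5, 4/97, 5/84} ∪ (ℚ ∩ [5/9, 53/9])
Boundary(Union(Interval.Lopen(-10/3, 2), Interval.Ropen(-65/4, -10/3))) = {-65/4, -10/3, 2}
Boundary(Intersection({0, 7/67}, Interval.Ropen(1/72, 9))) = {7/67}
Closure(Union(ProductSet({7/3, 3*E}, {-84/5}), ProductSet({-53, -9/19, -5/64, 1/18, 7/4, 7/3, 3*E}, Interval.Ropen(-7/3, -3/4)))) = Union(ProductSet({7/3, 3*E}, {-84/5}), ProductSet({-53, -9/19, -5/64, 1/18, 7/4, 7/3, 3*E}, Interval(-7/3, -3/4)))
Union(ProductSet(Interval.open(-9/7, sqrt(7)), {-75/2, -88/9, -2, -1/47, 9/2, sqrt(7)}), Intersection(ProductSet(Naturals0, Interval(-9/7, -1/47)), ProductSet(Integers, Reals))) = Union(ProductSet(Interval.open(-9/7, sqrt(7)), {-75/2, -88/9, -2, -1/47, 9/2, sqrt(7)}), ProductSet(Naturals0, Interval(-9/7, -1/47)))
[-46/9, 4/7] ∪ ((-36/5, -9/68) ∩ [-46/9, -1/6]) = [-46/9, 4/7]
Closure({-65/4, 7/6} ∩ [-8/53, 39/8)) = {7/6}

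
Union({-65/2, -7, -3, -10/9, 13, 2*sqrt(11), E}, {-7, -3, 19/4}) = {-65/2, -7, -3, -10/9, 19/4, 13, 2*sqrt(11), E}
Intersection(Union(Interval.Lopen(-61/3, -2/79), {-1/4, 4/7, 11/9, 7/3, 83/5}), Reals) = Union({4/7, 11/9, 7/3, 83/5}, Interval.Lopen(-61/3, -2/79))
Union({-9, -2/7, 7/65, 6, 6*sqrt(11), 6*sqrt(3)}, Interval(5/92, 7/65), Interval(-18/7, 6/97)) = Union({-9, 6, 6*sqrt(11), 6*sqrt(3)}, Interval(-18/7, 7/65))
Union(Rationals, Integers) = Rationals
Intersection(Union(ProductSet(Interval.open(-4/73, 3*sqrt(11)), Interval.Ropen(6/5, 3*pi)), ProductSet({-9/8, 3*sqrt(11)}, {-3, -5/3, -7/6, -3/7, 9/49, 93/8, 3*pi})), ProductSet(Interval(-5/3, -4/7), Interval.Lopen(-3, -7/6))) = ProductSet({-9/8}, {-5/3, -7/6})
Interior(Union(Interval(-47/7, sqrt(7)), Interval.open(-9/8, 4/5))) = Interval.open(-47/7, sqrt(7))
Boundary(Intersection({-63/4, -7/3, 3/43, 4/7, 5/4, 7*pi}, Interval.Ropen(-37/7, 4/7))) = {-7/3, 3/43}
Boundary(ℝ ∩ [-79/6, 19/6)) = {-79/6, 19/6}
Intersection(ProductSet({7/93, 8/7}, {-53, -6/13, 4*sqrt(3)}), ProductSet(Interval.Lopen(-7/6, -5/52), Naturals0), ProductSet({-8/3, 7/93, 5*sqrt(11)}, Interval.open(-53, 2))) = EmptySet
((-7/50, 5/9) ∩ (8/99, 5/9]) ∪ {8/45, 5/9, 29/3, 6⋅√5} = (8/99, 5/9] ∪ {29/3, 6⋅√5}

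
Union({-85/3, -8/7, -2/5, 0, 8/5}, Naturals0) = Union({-85/3, -8/7, -2/5, 8/5}, Naturals0)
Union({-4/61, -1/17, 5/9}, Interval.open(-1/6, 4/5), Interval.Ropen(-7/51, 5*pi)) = Interval.open(-1/6, 5*pi)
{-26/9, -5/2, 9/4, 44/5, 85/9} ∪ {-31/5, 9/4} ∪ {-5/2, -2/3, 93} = {-31/5, -26/9, -5/2, -2/3, 9/4, 44/5, 85/9, 93}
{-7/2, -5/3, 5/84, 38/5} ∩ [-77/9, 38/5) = {-7/2, -5/3, 5/84}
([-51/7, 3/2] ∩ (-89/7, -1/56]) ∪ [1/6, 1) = [-51/7, -1/56] ∪ [1/6, 1)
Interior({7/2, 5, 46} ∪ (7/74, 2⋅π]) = (7/74, 2⋅π)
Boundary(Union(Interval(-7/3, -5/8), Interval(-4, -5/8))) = {-4, -5/8}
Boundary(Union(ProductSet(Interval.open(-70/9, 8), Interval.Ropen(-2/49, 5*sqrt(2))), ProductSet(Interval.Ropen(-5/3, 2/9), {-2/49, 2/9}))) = Union(ProductSet({-70/9, 8}, Interval(-2/49, 5*sqrt(2))), ProductSet(Interval(-70/9, 8), {-2/49, 5*sqrt(2)}))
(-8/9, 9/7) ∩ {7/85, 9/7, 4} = {7/85}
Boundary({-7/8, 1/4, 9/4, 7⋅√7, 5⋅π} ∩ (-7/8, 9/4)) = {1/4}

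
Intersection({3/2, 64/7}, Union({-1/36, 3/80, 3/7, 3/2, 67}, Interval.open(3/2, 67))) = {3/2, 64/7}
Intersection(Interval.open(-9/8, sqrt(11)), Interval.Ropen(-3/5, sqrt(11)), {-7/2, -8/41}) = {-8/41}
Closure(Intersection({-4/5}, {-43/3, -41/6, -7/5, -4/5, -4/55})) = {-4/5}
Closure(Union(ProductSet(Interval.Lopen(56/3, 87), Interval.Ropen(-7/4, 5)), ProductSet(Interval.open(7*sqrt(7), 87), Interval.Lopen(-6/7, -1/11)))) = Union(ProductSet({87}, Interval(-7/4, 5)), ProductSet({56/3, 87}, Union(Interval(-7/4, -6/7), Interval(-1/11, 5))), ProductSet({87, 7*sqrt(7)}, Interval(-6/7, -1/11)), ProductSet(Interval(56/3, 87), {-7/4, 5}), ProductSet(Interval.Lopen(56/3, 87), Interval.Ropen(-7/4, 5)), ProductSet(Interval.open(7*sqrt(7), 87), Interval.Lopen(-6/7, -1/11)), ProductSet(Union({87}, Interval(7*sqrt(7), 56/3)), {-6/7, -1/11}))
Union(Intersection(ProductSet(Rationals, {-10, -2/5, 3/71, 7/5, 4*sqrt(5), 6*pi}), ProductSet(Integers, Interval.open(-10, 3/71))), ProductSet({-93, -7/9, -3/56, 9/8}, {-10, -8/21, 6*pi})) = Union(ProductSet({-93, -7/9, -3/56, 9/8}, {-10, -8/21, 6*pi}), ProductSet(Integers, {-2/5}))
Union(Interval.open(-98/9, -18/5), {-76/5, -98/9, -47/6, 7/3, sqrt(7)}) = Union({-76/5, 7/3, sqrt(7)}, Interval.Ropen(-98/9, -18/5))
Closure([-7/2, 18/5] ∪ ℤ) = ℤ ∪ [-7/2, 18/5]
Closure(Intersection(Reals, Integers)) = Integers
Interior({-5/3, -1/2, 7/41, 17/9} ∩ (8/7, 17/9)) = ∅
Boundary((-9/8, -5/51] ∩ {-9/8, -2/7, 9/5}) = {-2/7}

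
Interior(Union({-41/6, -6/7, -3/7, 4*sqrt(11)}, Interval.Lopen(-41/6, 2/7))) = Interval.open(-41/6, 2/7)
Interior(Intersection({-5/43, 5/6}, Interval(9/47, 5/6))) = EmptySet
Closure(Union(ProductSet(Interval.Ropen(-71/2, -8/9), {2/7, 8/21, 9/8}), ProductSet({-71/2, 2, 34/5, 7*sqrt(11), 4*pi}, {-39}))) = Union(ProductSet({-71/2, 2, 34/5, 7*sqrt(11), 4*pi}, {-39}), ProductSet(Interval(-71/2, -8/9), {2/7, 8/21, 9/8}))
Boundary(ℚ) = ℝ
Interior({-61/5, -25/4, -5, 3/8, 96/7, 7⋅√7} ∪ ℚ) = ∅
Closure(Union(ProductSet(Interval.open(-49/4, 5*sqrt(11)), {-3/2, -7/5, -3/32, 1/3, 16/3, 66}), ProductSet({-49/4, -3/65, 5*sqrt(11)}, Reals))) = Union(ProductSet({-49/4, -3/65, 5*sqrt(11)}, Reals), ProductSet(Interval(-49/4, 5*sqrt(11)), {-3/2, -7/5, -3/32, 1/3, 16/3, 66}))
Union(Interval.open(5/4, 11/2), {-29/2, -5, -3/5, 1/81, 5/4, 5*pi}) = Union({-29/2, -5, -3/5, 1/81, 5*pi}, Interval.Ropen(5/4, 11/2))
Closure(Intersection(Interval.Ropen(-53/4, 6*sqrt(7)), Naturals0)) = Range(0, 16, 1)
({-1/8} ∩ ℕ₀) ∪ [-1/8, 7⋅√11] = [-1/8, 7⋅√11]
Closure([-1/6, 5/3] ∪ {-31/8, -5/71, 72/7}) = {-31/8, 72/7} ∪ [-1/6, 5/3]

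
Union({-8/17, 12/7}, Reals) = Reals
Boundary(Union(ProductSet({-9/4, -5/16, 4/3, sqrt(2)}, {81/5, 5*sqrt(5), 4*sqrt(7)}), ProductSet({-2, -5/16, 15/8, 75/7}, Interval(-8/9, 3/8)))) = Union(ProductSet({-9/4, -5/16, 4/3, sqrt(2)}, {81/5, 5*sqrt(5), 4*sqrt(7)}), ProductSet({-2, -5/16, 15/8, 75/7}, Interval(-8/9, 3/8)))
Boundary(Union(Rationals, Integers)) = Reals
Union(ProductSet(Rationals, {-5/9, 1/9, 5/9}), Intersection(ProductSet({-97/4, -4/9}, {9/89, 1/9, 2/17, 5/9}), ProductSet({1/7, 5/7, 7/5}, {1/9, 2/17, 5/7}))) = ProductSet(Rationals, {-5/9, 1/9, 5/9})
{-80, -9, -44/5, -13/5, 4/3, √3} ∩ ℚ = {-80, -9, -44/5, -13/5, 4/3}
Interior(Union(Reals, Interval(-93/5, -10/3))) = Interval(-oo, oo)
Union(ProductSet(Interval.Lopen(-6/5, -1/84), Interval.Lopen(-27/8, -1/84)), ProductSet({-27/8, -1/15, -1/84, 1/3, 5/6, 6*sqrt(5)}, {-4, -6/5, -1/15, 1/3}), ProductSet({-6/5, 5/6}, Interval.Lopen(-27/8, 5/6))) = Union(ProductSet({-6/5, 5/6}, Interval.Lopen(-27/8, 5/6)), ProductSet({-27/8, -1/15, -1/84, 1/3, 5/6, 6*sqrt(5)}, {-4, -6/5, -1/15, 1/3}), ProductSet(Interval.Lopen(-6/5, -1/84), Interval.Lopen(-27/8, -1/84)))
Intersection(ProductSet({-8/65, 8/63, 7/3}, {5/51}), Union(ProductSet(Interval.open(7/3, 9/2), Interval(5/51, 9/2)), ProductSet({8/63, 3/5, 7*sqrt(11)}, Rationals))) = ProductSet({8/63}, {5/51})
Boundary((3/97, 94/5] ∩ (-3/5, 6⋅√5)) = {3/97, 6⋅√5}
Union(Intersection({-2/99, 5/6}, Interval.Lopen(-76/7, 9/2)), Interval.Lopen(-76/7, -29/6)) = Union({-2/99, 5/6}, Interval.Lopen(-76/7, -29/6))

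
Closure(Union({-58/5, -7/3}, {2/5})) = {-58/5, -7/3, 2/5}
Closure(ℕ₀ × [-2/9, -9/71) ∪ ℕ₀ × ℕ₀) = ℕ₀ × ([-2/9, -9/71] ∪ ℕ₀ ∪ (ℕ₀ \ (-2/9, -9/71)))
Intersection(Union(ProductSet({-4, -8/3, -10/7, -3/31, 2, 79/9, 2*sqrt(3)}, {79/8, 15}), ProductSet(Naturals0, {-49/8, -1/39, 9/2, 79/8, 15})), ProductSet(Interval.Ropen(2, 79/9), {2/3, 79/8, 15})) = ProductSet(Union({2*sqrt(3)}, Range(2, 9, 1)), {79/8, 15})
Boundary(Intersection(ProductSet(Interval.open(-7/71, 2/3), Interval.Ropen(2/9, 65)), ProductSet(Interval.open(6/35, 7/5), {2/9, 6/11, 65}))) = ProductSet(Interval(6/35, 2/3), {2/9, 6/11})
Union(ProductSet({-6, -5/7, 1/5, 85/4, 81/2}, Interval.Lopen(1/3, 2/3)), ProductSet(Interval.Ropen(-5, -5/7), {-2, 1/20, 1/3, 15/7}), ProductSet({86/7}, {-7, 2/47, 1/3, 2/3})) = Union(ProductSet({86/7}, {-7, 2/47, 1/3, 2/3}), ProductSet({-6, -5/7, 1/5, 85/4, 81/2}, Interval.Lopen(1/3, 2/3)), ProductSet(Interval.Ropen(-5, -5/7), {-2, 1/20, 1/3, 15/7}))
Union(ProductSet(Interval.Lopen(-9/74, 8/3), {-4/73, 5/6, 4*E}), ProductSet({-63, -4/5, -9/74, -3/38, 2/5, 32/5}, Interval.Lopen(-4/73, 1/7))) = Union(ProductSet({-63, -4/5, -9/74, -3/38, 2/5, 32/5}, Interval.Lopen(-4/73, 1/7)), ProductSet(Interval.Lopen(-9/74, 8/3), {-4/73, 5/6, 4*E}))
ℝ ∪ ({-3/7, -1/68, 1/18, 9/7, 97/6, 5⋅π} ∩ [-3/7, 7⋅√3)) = ℝ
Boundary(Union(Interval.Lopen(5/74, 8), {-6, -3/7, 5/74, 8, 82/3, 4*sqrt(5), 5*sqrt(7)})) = {-6, -3/7, 5/74, 8, 82/3, 4*sqrt(5), 5*sqrt(7)}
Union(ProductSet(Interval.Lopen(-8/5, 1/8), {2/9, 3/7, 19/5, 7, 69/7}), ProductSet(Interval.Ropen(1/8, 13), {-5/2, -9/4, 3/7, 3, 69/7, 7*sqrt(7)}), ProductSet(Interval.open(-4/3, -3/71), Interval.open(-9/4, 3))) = Union(ProductSet(Interval.Lopen(-8/5, 1/8), {2/9, 3/7, 19/5, 7, 69/7}), ProductSet(Interval.open(-4/3, -3/71), Interval.open(-9/4, 3)), ProductSet(Interval.Ropen(1/8, 13), {-5/2, -9/4, 3/7, 3, 69/7, 7*sqrt(7)}))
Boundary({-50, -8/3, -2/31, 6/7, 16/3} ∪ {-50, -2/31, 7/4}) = {-50, -8/3, -2/31, 6/7, 7/4, 16/3}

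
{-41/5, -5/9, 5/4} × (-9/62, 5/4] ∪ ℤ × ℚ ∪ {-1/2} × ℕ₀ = (ℤ × ℚ) ∪ ({-1/2} × ℕ₀) ∪ ({-41/5, -5/9, 5/4} × (-9/62, 5/4])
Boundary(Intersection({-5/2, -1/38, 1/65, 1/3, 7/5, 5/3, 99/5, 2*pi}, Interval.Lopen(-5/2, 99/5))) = {-1/38, 1/65, 1/3, 7/5, 5/3, 99/5, 2*pi}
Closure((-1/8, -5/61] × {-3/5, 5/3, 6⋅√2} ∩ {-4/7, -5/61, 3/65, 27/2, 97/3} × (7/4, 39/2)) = {-5/61} × {6⋅√2}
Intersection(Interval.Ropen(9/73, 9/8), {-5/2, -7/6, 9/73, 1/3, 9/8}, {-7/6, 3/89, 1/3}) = {1/3}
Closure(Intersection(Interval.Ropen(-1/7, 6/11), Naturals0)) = Range(0, 1, 1)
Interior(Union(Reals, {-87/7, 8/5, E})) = Reals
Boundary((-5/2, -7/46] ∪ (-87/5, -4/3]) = {-87/5, -7/46}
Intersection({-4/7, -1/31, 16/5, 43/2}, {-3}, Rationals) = EmptySet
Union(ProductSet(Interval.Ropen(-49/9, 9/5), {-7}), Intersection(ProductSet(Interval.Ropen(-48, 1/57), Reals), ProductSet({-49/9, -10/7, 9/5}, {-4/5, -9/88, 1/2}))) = Union(ProductSet({-49/9, -10/7}, {-4/5, -9/88, 1/2}), ProductSet(Interval.Ropen(-49/9, 9/5), {-7}))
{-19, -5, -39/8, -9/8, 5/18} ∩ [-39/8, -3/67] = {-39/8, -9/8}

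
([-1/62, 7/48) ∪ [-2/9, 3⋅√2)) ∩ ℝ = [-2/9, 3⋅√2)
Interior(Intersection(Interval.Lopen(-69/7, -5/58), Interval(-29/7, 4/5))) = Interval.open(-29/7, -5/58)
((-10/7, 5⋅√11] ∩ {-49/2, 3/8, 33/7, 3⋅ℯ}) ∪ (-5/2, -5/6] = (-5/2, -5/6] ∪ {3/8, 33/7, 3⋅ℯ}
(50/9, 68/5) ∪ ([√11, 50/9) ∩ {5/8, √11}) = {√11} ∪ (50/9, 68/5)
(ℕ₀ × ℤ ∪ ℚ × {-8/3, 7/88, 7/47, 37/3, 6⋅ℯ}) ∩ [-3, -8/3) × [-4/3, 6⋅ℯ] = (ℚ ∩ [-3, -8/3)) × {7/88, 7/47, 37/3, 6⋅ℯ}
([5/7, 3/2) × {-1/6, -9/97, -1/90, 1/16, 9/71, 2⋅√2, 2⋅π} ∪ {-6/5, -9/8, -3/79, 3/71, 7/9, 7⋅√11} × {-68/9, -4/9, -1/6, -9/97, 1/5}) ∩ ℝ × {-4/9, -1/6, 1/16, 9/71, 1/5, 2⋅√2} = ([5/7, 3/2) × {-1/6, 1/16, 9/71, 2⋅√2}) ∪ ({-6/5, -9/8, -3/79, 3/71, 7/9, 7⋅√11} × {-4/9, -1/6, 1/5})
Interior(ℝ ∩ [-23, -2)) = (-23, -2)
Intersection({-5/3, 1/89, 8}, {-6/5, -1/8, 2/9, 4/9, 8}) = {8}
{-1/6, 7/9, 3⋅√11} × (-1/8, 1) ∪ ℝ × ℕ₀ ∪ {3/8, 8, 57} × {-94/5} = (ℝ × ℕ₀) ∪ ({3/8, 8, 57} × {-94/5}) ∪ ({-1/6, 7/9, 3⋅√11} × (-1/8, 1))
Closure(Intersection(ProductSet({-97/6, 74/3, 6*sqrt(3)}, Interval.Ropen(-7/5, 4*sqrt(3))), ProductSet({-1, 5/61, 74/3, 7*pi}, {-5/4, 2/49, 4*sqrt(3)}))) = ProductSet({74/3}, {-5/4, 2/49})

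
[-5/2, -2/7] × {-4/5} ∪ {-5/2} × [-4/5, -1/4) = ({-5/2} × [-4/5, -1/4)) ∪ ([-5/2, -2/7] × {-4/5})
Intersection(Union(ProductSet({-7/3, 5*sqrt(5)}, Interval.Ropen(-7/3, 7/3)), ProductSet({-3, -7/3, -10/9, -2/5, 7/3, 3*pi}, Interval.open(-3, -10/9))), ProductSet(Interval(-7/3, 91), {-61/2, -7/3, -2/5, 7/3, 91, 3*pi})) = Union(ProductSet({-7/3, 5*sqrt(5)}, {-7/3, -2/5}), ProductSet({-7/3, -10/9, -2/5, 7/3, 3*pi}, {-7/3}))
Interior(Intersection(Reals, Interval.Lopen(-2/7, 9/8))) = Interval.open(-2/7, 9/8)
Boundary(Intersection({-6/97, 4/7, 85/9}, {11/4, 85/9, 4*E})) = {85/9}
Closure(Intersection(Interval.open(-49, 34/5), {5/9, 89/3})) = {5/9}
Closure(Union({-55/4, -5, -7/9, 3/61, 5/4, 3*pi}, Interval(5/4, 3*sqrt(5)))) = Union({-55/4, -5, -7/9, 3/61, 3*pi}, Interval(5/4, 3*sqrt(5)))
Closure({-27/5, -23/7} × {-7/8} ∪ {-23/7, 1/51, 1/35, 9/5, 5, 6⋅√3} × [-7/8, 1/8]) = ({-27/5, -23/7} × {-7/8}) ∪ ({-23/7, 1/51, 1/35, 9/5, 5, 6⋅√3} × [-7/8, 1/8])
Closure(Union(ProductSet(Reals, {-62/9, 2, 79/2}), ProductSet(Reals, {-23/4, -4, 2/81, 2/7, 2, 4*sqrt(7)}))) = ProductSet(Reals, {-62/9, -23/4, -4, 2/81, 2/7, 2, 79/2, 4*sqrt(7)})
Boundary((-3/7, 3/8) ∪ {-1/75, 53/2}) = {-3/7, 3/8, 53/2}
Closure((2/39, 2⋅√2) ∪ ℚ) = ℚ ∪ (-∞, ∞)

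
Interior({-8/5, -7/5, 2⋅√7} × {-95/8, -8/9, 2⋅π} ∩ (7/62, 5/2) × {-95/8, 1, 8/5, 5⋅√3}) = ∅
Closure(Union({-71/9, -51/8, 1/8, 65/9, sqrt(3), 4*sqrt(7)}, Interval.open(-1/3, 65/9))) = Union({-71/9, -51/8, 4*sqrt(7)}, Interval(-1/3, 65/9))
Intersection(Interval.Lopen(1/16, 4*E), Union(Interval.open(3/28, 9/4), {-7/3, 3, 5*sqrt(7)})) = Union({3}, Interval.open(3/28, 9/4))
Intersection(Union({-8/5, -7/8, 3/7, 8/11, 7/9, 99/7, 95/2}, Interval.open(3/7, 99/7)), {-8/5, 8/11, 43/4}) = {-8/5, 8/11, 43/4}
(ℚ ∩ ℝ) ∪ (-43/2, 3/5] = ℚ ∪ [-43/2, 3/5]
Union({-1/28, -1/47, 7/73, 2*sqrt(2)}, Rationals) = Union({2*sqrt(2)}, Rationals)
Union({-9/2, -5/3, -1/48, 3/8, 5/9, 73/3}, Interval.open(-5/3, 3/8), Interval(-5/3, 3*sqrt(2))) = Union({-9/2, 73/3}, Interval(-5/3, 3*sqrt(2)))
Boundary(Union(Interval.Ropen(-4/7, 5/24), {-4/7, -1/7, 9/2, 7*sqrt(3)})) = {-4/7, 5/24, 9/2, 7*sqrt(3)}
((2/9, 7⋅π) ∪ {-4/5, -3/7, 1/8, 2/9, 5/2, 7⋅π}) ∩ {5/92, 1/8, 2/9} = {1/8, 2/9}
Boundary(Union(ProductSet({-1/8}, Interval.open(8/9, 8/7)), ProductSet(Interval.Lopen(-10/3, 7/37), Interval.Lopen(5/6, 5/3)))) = Union(ProductSet({-10/3, 7/37}, Interval(5/6, 5/3)), ProductSet(Interval(-10/3, 7/37), {5/6, 5/3}))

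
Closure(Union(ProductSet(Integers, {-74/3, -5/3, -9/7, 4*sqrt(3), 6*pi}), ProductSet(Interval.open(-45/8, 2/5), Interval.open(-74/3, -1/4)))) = Union(ProductSet({-45/8, 2/5}, Interval(-74/3, -1/4)), ProductSet(Integers, {-74/3, -5/3, -9/7, 4*sqrt(3), 6*pi}), ProductSet(Interval(-45/8, 2/5), {-74/3, -1/4}), ProductSet(Interval.open(-45/8, 2/5), Interval.open(-74/3, -1/4)))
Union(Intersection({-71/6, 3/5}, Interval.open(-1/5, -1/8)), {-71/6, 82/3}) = {-71/6, 82/3}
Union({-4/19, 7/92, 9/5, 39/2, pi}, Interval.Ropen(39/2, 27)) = Union({-4/19, 7/92, 9/5, pi}, Interval.Ropen(39/2, 27))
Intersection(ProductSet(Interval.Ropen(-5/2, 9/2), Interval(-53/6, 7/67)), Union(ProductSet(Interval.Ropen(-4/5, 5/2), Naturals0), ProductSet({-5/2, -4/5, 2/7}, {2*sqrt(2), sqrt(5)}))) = ProductSet(Interval.Ropen(-4/5, 5/2), Range(0, 1, 1))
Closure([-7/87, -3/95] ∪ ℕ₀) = [-7/87, -3/95] ∪ ℕ₀ ∪ (ℕ₀ \ (-7/87, -3/95))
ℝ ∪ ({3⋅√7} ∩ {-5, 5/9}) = ℝ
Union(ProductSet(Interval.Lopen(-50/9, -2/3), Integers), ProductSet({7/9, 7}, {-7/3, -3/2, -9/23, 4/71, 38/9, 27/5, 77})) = Union(ProductSet({7/9, 7}, {-7/3, -3/2, -9/23, 4/71, 38/9, 27/5, 77}), ProductSet(Interval.Lopen(-50/9, -2/3), Integers))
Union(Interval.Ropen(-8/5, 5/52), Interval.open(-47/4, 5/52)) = Interval.open(-47/4, 5/52)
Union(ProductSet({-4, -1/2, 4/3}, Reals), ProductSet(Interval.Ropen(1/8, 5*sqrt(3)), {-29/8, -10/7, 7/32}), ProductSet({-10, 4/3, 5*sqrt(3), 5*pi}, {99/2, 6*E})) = Union(ProductSet({-4, -1/2, 4/3}, Reals), ProductSet({-10, 4/3, 5*sqrt(3), 5*pi}, {99/2, 6*E}), ProductSet(Interval.Ropen(1/8, 5*sqrt(3)), {-29/8, -10/7, 7/32}))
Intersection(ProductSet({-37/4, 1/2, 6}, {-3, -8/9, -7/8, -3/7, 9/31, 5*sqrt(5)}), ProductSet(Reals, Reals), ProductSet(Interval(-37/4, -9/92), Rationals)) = ProductSet({-37/4}, {-3, -8/9, -7/8, -3/7, 9/31})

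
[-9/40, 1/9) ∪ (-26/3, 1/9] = (-26/3, 1/9]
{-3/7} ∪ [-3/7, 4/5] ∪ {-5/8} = {-5/8} ∪ [-3/7, 4/5]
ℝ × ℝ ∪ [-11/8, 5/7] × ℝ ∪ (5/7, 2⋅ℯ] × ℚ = ℝ × ℝ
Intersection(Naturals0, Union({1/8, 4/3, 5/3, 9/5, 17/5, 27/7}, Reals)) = Naturals0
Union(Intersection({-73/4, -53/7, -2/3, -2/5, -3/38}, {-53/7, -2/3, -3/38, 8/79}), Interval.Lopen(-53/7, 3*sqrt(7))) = Interval(-53/7, 3*sqrt(7))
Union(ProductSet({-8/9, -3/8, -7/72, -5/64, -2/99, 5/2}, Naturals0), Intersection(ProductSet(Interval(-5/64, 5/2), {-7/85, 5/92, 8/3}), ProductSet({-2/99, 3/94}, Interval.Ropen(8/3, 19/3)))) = Union(ProductSet({-2/99, 3/94}, {8/3}), ProductSet({-8/9, -3/8, -7/72, -5/64, -2/99, 5/2}, Naturals0))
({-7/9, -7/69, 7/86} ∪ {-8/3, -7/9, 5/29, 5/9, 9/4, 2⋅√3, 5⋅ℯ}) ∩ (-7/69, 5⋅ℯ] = {7/86, 5/29, 5/9, 9/4, 2⋅√3, 5⋅ℯ}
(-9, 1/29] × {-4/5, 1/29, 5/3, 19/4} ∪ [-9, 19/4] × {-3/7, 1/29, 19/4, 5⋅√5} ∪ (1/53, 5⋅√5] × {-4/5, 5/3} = ((-9, 1/29] × {-4/5, 1/29, 5/3, 19/4}) ∪ ((1/53, 5⋅√5] × {-4/5, 5/3}) ∪ ([-9, 19/4] × {-3/7, 1/29, 19/4, 5⋅√5})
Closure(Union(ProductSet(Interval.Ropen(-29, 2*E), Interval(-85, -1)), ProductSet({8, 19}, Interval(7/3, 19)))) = Union(ProductSet({8, 19}, Interval(7/3, 19)), ProductSet(Interval(-29, 2*E), Interval(-85, -1)))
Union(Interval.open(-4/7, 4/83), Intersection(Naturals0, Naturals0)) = Union(Interval.open(-4/7, 4/83), Naturals0)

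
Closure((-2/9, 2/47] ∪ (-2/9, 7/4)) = [-2/9, 7/4]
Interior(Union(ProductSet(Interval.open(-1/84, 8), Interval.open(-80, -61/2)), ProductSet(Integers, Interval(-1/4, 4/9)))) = ProductSet(Interval.open(-1/84, 8), Interval.open(-80, -61/2))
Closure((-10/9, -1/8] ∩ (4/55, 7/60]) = ∅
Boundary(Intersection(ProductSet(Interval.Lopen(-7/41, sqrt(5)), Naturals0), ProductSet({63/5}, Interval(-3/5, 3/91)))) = EmptySet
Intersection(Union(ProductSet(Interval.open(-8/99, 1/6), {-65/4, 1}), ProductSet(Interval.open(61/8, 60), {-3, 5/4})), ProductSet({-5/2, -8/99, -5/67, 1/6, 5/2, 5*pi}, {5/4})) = ProductSet({5*pi}, {5/4})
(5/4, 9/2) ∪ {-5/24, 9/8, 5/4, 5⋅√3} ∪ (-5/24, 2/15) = [-5/24, 2/15) ∪ {9/8, 5⋅√3} ∪ [5/4, 9/2)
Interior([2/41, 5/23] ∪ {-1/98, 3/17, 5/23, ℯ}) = (2/41, 5/23)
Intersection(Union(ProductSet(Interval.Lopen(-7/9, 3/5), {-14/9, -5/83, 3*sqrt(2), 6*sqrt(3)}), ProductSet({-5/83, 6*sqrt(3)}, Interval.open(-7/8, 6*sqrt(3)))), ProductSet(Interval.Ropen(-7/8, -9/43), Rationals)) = ProductSet(Interval.open(-7/9, -9/43), {-14/9, -5/83})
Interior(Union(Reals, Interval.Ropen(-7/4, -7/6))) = Interval(-oo, oo)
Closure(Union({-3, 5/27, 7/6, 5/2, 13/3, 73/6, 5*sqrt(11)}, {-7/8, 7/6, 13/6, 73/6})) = {-3, -7/8, 5/27, 7/6, 13/6, 5/2, 13/3, 73/6, 5*sqrt(11)}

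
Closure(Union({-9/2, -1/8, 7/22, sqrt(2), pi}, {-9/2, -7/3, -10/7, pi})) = {-9/2, -7/3, -10/7, -1/8, 7/22, sqrt(2), pi}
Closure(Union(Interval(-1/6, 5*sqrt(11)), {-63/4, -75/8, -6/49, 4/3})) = Union({-63/4, -75/8}, Interval(-1/6, 5*sqrt(11)))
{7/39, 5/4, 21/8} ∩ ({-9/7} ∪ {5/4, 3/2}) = {5/4}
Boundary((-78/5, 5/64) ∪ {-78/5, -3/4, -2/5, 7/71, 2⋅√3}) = {-78/5, 5/64, 7/71, 2⋅√3}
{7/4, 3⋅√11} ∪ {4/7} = {4/7, 7/4, 3⋅√11}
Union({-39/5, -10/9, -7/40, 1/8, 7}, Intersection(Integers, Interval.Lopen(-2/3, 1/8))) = Union({-39/5, -10/9, -7/40, 1/8, 7}, Range(0, 1, 1))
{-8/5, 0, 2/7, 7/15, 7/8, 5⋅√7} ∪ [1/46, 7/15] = {-8/5, 0, 7/8, 5⋅√7} ∪ [1/46, 7/15]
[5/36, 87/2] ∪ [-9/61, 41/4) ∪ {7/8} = [-9/61, 87/2]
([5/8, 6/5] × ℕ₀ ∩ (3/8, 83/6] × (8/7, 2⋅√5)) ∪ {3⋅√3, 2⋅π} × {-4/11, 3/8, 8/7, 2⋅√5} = ([5/8, 6/5] × {2, 3, 4}) ∪ ({3⋅√3, 2⋅π} × {-4/11, 3/8, 8/7, 2⋅√5})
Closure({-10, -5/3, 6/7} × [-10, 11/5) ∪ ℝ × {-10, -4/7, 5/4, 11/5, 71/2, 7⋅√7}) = ({-10, -5/3, 6/7} × [-10, 11/5]) ∪ (ℝ × {-10, -4/7, 5/4, 11/5, 71/2, 7⋅√7})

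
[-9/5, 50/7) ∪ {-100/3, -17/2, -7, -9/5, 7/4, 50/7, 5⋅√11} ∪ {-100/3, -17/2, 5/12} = {-100/3, -17/2, -7, 5⋅√11} ∪ [-9/5, 50/7]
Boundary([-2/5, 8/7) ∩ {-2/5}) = {-2/5}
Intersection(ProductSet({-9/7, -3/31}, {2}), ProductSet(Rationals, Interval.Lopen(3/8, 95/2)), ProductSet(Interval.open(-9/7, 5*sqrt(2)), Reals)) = ProductSet({-3/31}, {2})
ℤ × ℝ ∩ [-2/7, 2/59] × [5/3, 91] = {0} × [5/3, 91]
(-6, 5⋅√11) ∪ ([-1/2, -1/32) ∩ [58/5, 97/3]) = (-6, 5⋅√11)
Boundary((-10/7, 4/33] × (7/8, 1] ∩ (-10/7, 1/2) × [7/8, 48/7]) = ({-10/7, 4/33} × [7/8, 1]) ∪ ([-10/7, 4/33] × {7/8, 1})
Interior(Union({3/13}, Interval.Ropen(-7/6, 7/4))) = Interval.open(-7/6, 7/4)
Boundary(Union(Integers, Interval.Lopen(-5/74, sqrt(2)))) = Union(Complement(Integers, Interval.open(-5/74, sqrt(2))), {-5/74, sqrt(2)})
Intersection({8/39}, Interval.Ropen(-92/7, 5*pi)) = {8/39}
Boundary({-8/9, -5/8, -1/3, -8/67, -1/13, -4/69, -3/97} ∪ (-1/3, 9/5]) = {-8/9, -5/8, -1/3, 9/5}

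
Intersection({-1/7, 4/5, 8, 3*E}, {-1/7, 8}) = {-1/7, 8}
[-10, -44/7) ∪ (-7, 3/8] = [-10, 3/8]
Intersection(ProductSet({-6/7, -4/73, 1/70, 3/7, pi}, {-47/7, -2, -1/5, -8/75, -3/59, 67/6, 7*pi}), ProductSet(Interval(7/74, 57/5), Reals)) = ProductSet({3/7, pi}, {-47/7, -2, -1/5, -8/75, -3/59, 67/6, 7*pi})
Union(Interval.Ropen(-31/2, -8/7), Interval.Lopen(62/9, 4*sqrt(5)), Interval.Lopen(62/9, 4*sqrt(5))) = Union(Interval.Ropen(-31/2, -8/7), Interval.Lopen(62/9, 4*sqrt(5)))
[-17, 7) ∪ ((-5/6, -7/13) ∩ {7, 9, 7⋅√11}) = [-17, 7)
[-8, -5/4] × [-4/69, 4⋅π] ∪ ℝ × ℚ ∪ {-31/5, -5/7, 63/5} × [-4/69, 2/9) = (ℝ × ℚ) ∪ ({-31/5, -5/7, 63/5} × [-4/69, 2/9)) ∪ ([-8, -5/4] × [-4/69, 4⋅π])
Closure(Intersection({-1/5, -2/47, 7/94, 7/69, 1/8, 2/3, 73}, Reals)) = {-1/5, -2/47, 7/94, 7/69, 1/8, 2/3, 73}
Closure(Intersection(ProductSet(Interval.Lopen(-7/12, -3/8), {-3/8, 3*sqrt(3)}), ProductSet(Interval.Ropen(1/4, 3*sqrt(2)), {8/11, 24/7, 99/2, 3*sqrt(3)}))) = EmptySet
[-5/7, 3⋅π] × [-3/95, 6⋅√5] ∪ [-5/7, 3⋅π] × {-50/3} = [-5/7, 3⋅π] × ({-50/3} ∪ [-3/95, 6⋅√5])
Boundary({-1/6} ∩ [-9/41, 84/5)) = {-1/6}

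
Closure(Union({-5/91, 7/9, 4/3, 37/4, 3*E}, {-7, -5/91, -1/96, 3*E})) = {-7, -5/91, -1/96, 7/9, 4/3, 37/4, 3*E}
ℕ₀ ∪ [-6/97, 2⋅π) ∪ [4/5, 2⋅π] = [-6/97, 2⋅π] ∪ ℕ₀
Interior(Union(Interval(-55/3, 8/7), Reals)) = Interval(-oo, oo)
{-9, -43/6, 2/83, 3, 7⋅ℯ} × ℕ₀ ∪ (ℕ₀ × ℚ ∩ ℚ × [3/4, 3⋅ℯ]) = ({-9, -43/6, 2/83, 3, 7⋅ℯ} × ℕ₀) ∪ (ℕ₀ × (ℚ ∩ [3/4, 3⋅ℯ]))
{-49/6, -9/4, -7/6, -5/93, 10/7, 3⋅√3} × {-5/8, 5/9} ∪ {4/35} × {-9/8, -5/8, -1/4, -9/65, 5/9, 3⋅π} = ({4/35} × {-9/8, -5/8, -1/4, -9/65, 5/9, 3⋅π}) ∪ ({-49/6, -9/4, -7/6, -5/93, 10/7, 3⋅√3} × {-5/8, 5/9})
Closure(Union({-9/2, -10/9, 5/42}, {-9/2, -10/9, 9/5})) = {-9/2, -10/9, 5/42, 9/5}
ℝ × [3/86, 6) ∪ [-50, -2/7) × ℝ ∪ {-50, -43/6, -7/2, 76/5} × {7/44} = ([-50, -2/7) × ℝ) ∪ (ℝ × [3/86, 6))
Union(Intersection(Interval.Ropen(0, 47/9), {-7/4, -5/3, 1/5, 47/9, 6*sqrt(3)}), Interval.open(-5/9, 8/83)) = Union({1/5}, Interval.open(-5/9, 8/83))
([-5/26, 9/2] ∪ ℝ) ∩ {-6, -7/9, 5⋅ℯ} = {-6, -7/9, 5⋅ℯ}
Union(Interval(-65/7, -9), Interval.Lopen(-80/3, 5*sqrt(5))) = Interval.Lopen(-80/3, 5*sqrt(5))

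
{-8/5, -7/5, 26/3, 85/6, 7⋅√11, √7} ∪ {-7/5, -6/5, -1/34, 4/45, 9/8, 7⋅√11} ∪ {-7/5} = {-8/5, -7/5, -6/5, -1/34, 4/45, 9/8, 26/3, 85/6, 7⋅√11, √7}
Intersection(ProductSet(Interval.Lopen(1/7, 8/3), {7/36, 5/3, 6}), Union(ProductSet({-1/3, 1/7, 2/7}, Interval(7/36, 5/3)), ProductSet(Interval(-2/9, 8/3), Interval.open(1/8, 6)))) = ProductSet(Interval.Lopen(1/7, 8/3), {7/36, 5/3})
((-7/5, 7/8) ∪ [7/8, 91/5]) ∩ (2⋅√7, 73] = (2⋅√7, 91/5]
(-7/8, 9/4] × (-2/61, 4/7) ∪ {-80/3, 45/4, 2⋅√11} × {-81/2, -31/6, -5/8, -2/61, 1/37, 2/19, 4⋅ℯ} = ((-7/8, 9/4] × (-2/61, 4/7)) ∪ ({-80/3, 45/4, 2⋅√11} × {-81/2, -31/6, -5/8, -2/61, 1/37, 2/19, 4⋅ℯ})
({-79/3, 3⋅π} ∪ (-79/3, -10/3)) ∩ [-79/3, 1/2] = [-79/3, -10/3)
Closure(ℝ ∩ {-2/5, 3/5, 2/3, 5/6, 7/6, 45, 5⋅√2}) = {-2/5, 3/5, 2/3, 5/6, 7/6, 45, 5⋅√2}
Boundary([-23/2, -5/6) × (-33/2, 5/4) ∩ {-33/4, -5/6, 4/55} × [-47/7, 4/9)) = {-33/4} × [-47/7, 4/9]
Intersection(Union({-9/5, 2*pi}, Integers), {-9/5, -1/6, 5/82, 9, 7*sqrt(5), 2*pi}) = {-9/5, 9, 2*pi}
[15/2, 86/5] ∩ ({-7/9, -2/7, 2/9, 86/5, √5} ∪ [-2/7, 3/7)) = {86/5}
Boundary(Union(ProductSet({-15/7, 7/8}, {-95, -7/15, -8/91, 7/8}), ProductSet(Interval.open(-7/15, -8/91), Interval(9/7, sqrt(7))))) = Union(ProductSet({-15/7, 7/8}, {-95, -7/15, -8/91, 7/8}), ProductSet({-7/15, -8/91}, Interval(9/7, sqrt(7))), ProductSet(Interval(-7/15, -8/91), {9/7, sqrt(7)}))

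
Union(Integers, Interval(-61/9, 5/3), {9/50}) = Union(Integers, Interval(-61/9, 5/3))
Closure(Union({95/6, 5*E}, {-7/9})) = {-7/9, 95/6, 5*E}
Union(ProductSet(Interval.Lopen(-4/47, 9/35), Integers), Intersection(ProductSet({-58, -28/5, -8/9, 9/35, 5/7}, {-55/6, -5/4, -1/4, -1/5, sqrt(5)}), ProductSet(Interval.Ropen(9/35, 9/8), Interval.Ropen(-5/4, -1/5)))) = Union(ProductSet({9/35, 5/7}, {-5/4, -1/4}), ProductSet(Interval.Lopen(-4/47, 9/35), Integers))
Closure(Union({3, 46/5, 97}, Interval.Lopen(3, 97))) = Interval(3, 97)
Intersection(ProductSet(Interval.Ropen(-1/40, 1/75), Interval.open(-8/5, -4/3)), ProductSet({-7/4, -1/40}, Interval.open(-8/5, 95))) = ProductSet({-1/40}, Interval.open(-8/5, -4/3))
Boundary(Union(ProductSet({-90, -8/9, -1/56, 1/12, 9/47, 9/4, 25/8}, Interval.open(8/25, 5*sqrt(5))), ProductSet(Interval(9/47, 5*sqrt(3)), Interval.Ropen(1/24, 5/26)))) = Union(ProductSet({9/47, 5*sqrt(3)}, Interval(1/24, 5/26)), ProductSet({-90, -8/9, -1/56, 1/12, 9/47, 9/4, 25/8}, Interval(8/25, 5*sqrt(5))), ProductSet(Interval(9/47, 5*sqrt(3)), {1/24, 5/26}))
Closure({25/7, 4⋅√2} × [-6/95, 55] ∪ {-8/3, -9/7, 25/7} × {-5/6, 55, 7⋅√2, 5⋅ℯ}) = ({25/7, 4⋅√2} × [-6/95, 55]) ∪ ({-8/3, -9/7, 25/7} × {-5/6, 55, 7⋅√2, 5⋅ℯ})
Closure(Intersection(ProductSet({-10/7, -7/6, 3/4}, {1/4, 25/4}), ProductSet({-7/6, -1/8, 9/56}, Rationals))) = ProductSet({-7/6}, {1/4, 25/4})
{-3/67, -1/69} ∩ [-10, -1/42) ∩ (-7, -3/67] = {-3/67}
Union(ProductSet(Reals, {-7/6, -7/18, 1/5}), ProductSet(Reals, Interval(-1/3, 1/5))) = ProductSet(Reals, Union({-7/6, -7/18}, Interval(-1/3, 1/5)))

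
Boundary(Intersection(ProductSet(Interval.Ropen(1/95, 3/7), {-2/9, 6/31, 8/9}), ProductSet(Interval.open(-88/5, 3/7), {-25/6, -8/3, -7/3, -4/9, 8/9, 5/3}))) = ProductSet(Interval(1/95, 3/7), {8/9})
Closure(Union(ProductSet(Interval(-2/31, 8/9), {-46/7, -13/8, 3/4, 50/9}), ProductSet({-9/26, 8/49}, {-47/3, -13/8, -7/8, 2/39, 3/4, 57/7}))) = Union(ProductSet({-9/26, 8/49}, {-47/3, -13/8, -7/8, 2/39, 3/4, 57/7}), ProductSet(Interval(-2/31, 8/9), {-46/7, -13/8, 3/4, 50/9}))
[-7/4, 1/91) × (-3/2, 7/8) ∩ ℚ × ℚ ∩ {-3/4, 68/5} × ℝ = {-3/4} × (ℚ ∩ (-3/2, 7/8))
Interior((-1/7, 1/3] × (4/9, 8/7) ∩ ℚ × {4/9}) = ∅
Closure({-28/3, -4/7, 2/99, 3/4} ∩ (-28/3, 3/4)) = {-4/7, 2/99}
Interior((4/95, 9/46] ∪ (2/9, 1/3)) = (4/95, 9/46) ∪ (2/9, 1/3)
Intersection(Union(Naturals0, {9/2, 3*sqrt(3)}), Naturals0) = Naturals0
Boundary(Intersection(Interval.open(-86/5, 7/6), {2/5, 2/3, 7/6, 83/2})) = {2/5, 2/3}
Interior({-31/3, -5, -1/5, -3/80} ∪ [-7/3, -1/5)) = (-7/3, -1/5)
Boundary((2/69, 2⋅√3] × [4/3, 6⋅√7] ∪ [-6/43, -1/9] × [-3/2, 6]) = ({-6/43, -1/9} × [-3/2, 6]) ∪ ([-6/43, -1/9] × {-3/2, 6}) ∪ ({2/69, 2⋅√3} × [4/3, 6⋅√7]) ∪ ([2/69, 2⋅√3] × {4/3, 6⋅√7})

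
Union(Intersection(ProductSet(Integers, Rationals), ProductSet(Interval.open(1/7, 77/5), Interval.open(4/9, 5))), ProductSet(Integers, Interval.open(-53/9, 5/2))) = Union(ProductSet(Integers, Interval.open(-53/9, 5/2)), ProductSet(Range(1, 16, 1), Intersection(Interval.open(4/9, 5), Rationals)))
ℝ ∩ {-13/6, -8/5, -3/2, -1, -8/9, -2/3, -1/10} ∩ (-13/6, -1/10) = {-8/5, -3/2, -1, -8/9, -2/3}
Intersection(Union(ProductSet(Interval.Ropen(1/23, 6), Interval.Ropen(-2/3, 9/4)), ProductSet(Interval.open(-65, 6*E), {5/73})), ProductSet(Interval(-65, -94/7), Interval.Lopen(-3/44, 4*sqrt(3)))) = ProductSet(Interval.Lopen(-65, -94/7), {5/73})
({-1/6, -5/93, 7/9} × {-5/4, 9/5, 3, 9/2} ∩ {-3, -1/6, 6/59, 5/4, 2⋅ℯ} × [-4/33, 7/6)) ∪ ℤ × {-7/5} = ℤ × {-7/5}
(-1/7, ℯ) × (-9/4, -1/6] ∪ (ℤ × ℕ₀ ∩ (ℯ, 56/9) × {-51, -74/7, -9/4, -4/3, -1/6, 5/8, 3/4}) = (-1/7, ℯ) × (-9/4, -1/6]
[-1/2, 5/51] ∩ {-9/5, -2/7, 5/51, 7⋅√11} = {-2/7, 5/51}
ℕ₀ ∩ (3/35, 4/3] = {1}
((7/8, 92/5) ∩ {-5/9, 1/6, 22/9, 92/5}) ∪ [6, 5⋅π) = {22/9} ∪ [6, 5⋅π)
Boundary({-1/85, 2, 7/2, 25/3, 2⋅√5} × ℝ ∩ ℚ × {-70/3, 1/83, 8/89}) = {-1/85, 2, 7/2, 25/3} × {-70/3, 1/83, 8/89}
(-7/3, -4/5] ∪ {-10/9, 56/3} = (-7/3, -4/5] ∪ {56/3}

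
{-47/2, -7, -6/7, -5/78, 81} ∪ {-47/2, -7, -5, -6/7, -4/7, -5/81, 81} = {-47/2, -7, -5, -6/7, -4/7, -5/78, -5/81, 81}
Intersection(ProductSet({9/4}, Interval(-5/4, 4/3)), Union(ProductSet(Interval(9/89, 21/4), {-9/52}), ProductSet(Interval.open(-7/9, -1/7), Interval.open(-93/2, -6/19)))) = ProductSet({9/4}, {-9/52})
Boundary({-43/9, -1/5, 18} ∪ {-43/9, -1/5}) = {-43/9, -1/5, 18}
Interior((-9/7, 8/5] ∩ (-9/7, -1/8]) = (-9/7, -1/8)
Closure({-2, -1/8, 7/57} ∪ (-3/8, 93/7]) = {-2} ∪ [-3/8, 93/7]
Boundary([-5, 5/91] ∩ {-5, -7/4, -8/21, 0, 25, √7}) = {-5, -7/4, -8/21, 0}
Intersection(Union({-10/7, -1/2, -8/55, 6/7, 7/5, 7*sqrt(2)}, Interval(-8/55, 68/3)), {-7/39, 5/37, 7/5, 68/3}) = {5/37, 7/5, 68/3}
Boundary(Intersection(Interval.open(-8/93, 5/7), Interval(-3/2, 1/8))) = {-8/93, 1/8}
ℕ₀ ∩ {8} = {8}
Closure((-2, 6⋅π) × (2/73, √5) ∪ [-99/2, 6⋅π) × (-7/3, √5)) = ({-99/2, 6⋅π} × [-7/3, √5]) ∪ ([-99/2, 6⋅π] × {-7/3, √5}) ∪ ([-99/2, 6⋅π) × (-7/3, √5))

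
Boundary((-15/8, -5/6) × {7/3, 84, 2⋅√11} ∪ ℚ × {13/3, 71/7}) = (ℝ × {13/3, 71/7}) ∪ ([-15/8, -5/6] × {7/3, 84, 2⋅√11})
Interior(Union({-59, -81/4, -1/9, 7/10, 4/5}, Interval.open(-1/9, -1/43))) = Interval.open(-1/9, -1/43)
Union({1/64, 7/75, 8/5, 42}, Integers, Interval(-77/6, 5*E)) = Union(Integers, Interval(-77/6, 5*E))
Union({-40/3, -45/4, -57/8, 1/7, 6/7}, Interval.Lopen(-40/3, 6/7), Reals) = Interval(-oo, oo)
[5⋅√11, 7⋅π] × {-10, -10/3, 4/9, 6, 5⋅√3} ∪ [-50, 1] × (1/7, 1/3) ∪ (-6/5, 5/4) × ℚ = ((-6/5, 5/4) × ℚ) ∪ ([-50, 1] × (1/7, 1/3)) ∪ ([5⋅√11, 7⋅π] × {-10, -10/3, 4/9, 6, 5⋅√3})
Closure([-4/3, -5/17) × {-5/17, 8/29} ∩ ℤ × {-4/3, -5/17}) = {-1} × {-5/17}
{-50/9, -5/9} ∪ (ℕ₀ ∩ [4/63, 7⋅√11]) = {-50/9, -5/9} ∪ {1, 2, …, 23}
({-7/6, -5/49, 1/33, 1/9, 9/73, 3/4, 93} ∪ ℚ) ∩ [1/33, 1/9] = ℚ ∩ [1/33, 1/9]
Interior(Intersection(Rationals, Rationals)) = EmptySet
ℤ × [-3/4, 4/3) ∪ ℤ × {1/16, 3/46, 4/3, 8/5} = ℤ × ([-3/4, 4/3] ∪ {8/5})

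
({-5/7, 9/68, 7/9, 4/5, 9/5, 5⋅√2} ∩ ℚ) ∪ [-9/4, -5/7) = [-9/4, -5/7] ∪ {9/68, 7/9, 4/5, 9/5}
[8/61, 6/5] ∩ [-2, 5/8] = [8/61, 5/8]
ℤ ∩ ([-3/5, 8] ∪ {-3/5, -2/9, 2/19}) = {0, 1, …, 8}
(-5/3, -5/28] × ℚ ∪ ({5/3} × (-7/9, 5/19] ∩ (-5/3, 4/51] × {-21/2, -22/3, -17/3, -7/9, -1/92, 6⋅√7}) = (-5/3, -5/28] × ℚ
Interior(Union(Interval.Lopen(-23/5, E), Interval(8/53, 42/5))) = Interval.open(-23/5, 42/5)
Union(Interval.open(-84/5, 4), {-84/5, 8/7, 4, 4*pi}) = Union({4*pi}, Interval(-84/5, 4))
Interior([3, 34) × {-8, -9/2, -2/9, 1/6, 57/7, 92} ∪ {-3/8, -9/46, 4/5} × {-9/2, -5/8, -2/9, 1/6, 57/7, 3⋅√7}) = ∅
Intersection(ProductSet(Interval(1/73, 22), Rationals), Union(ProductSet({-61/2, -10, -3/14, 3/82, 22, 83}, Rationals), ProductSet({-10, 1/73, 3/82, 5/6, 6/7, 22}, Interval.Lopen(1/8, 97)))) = Union(ProductSet({3/82, 22}, Rationals), ProductSet({1/73, 3/82, 5/6, 6/7, 22}, Intersection(Interval.Lopen(1/8, 97), Rationals)))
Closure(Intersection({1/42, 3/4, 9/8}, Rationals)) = {1/42, 3/4, 9/8}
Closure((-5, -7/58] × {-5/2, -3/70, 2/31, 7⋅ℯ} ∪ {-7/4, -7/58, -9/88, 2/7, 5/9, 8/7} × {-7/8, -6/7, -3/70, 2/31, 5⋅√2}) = ([-5, -7/58] × {-5/2, -3/70, 2/31, 7⋅ℯ}) ∪ ({-7/4, -7/58, -9/88, 2/7, 5/9, 8/7} × {-7/8, -6/7, -3/70, 2/31, 5⋅√2})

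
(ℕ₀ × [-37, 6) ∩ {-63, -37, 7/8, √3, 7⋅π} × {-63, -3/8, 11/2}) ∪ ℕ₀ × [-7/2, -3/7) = ℕ₀ × [-7/2, -3/7)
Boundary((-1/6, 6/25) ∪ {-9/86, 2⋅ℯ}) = {-1/6, 6/25, 2⋅ℯ}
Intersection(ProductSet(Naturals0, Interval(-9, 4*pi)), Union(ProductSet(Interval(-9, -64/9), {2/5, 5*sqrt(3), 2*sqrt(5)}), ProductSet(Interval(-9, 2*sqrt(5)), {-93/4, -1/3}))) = ProductSet(Range(0, 5, 1), {-1/3})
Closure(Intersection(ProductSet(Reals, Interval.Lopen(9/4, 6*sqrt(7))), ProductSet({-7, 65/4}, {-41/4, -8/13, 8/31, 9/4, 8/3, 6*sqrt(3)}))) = ProductSet({-7, 65/4}, {8/3, 6*sqrt(3)})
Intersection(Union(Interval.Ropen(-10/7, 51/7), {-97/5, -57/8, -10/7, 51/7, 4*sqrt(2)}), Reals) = Union({-97/5, -57/8}, Interval(-10/7, 51/7))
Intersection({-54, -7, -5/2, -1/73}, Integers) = {-54, -7}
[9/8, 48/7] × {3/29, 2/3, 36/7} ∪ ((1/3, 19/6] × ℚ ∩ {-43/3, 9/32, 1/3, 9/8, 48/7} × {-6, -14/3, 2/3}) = ({9/8} × {-6, -14/3, 2/3}) ∪ ([9/8, 48/7] × {3/29, 2/3, 36/7})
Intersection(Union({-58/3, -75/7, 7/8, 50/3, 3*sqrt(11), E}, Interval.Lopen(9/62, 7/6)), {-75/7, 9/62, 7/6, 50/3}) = {-75/7, 7/6, 50/3}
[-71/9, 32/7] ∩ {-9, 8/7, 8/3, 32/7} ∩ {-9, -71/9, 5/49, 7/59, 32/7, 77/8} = {32/7}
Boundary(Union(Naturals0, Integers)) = Integers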